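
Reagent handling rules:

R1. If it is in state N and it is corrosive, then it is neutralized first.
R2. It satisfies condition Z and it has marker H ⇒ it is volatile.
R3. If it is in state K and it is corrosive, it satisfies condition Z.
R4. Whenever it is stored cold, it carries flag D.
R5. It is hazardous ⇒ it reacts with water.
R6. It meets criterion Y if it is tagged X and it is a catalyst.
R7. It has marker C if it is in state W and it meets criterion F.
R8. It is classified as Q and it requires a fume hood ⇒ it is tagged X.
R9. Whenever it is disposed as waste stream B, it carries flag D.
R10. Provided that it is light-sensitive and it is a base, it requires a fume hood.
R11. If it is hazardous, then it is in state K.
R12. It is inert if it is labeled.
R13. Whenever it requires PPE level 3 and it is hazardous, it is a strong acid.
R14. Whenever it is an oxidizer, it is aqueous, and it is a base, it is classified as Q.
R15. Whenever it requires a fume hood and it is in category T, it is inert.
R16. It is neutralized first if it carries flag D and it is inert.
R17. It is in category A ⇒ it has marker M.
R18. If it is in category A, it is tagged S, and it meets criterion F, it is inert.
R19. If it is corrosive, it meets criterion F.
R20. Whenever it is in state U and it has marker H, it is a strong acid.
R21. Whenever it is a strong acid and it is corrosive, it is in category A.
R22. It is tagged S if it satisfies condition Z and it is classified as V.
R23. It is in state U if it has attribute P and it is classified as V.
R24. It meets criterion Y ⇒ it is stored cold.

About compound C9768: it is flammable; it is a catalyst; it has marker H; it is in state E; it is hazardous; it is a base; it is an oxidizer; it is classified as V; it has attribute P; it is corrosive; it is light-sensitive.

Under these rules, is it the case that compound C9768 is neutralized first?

No

Forward chaining from the given facts derives: reacts with water, requires a fume hood, is in state K, meets criterion F, is in state U, satisfies condition Z, is a strong acid, is in category A, is tagged S, is volatile, has marker M, is inert.
Rules concluding "it is neutralized first": R1 needs "it is in state N"; R16 needs "it carries flag D" — none of these are established.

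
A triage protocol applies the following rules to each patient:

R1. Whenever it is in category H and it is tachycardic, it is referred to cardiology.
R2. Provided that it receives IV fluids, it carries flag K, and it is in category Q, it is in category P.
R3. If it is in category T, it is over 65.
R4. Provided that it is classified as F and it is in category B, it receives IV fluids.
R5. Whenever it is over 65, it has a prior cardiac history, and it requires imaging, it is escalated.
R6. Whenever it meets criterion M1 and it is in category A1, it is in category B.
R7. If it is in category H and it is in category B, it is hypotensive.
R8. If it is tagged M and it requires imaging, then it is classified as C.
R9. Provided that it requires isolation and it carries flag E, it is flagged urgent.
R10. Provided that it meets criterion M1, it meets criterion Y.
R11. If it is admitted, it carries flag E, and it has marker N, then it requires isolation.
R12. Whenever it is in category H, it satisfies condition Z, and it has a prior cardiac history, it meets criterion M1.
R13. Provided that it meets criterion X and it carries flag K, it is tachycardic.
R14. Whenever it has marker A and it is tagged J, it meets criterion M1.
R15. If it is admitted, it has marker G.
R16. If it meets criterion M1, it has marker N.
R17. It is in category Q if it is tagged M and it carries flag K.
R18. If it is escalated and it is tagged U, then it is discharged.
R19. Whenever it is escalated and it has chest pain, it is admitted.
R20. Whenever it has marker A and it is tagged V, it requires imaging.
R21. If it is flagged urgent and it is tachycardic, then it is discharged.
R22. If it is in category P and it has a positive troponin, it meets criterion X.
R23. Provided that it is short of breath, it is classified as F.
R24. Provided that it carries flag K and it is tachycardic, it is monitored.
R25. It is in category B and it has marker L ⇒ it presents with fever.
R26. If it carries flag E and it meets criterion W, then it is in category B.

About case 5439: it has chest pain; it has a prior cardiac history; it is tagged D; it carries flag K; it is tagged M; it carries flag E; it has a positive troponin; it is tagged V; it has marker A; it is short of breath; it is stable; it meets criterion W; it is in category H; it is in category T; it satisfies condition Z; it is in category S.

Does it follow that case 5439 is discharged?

Yes

By R3 (it is in category T): it is over 65.
By R12 (it is in category H, it satisfies condition Z, it has a prior cardiac history): it meets criterion M1.
By R16 (it meets criterion M1): it has marker N.
By R17 (it is tagged M, it carries flag K): it is in category Q.
By R20 (it has marker A, it is tagged V): it requires imaging.
By R23 (it is short of breath): it is classified as F.
By R26 (it carries flag E, it meets criterion W): it is in category B.
By R4 (it is classified as F, it is in category B): it receives IV fluids.
By R5 (it is over 65, it has a prior cardiac history, it requires imaging): it is escalated.
By R19 (it is escalated, it has chest pain): it is admitted.
By R2 (it receives IV fluids, it carries flag K, it is in category Q): it is in category P.
By R11 (it is admitted, it carries flag E, it has marker N): it requires isolation.
By R22 (it is in category P, it has a positive troponin): it meets criterion X.
By R9 (it requires isolation, it carries flag E): it is flagged urgent.
By R13 (it meets criterion X, it carries flag K): it is tachycardic.
By R21 (it is flagged urgent, it is tachycardic): it is discharged.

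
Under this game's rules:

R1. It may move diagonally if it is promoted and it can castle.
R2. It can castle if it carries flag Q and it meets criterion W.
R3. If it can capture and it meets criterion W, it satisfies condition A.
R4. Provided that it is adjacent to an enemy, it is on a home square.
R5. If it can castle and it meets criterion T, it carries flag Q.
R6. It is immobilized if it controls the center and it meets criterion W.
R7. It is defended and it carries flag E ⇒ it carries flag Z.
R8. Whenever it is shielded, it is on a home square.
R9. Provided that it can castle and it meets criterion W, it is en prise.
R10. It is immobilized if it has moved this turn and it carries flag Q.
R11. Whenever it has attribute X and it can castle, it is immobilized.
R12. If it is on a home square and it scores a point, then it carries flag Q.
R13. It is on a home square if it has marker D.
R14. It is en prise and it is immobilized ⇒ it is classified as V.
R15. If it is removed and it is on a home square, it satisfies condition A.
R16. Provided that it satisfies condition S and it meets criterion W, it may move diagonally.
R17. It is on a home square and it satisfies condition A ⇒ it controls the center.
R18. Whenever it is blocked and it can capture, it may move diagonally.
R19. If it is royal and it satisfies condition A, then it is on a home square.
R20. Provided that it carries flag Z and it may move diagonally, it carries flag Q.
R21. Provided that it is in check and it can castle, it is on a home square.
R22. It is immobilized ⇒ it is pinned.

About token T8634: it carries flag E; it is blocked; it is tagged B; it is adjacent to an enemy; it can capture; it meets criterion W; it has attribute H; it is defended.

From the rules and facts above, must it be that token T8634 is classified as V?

Yes

By R3 (it can capture, it meets criterion W): it satisfies condition A.
By R4 (it is adjacent to an enemy): it is on a home square.
By R7 (it is defended, it carries flag E): it carries flag Z.
By R17 (it is on a home square, it satisfies condition A): it controls the center.
By R18 (it is blocked, it can capture): it may move diagonally.
By R20 (it carries flag Z, it may move diagonally): it carries flag Q.
By R2 (it carries flag Q, it meets criterion W): it can castle.
By R6 (it controls the center, it meets criterion W): it is immobilized.
By R9 (it can castle, it meets criterion W): it is en prise.
By R14 (it is en prise, it is immobilized): it is classified as V.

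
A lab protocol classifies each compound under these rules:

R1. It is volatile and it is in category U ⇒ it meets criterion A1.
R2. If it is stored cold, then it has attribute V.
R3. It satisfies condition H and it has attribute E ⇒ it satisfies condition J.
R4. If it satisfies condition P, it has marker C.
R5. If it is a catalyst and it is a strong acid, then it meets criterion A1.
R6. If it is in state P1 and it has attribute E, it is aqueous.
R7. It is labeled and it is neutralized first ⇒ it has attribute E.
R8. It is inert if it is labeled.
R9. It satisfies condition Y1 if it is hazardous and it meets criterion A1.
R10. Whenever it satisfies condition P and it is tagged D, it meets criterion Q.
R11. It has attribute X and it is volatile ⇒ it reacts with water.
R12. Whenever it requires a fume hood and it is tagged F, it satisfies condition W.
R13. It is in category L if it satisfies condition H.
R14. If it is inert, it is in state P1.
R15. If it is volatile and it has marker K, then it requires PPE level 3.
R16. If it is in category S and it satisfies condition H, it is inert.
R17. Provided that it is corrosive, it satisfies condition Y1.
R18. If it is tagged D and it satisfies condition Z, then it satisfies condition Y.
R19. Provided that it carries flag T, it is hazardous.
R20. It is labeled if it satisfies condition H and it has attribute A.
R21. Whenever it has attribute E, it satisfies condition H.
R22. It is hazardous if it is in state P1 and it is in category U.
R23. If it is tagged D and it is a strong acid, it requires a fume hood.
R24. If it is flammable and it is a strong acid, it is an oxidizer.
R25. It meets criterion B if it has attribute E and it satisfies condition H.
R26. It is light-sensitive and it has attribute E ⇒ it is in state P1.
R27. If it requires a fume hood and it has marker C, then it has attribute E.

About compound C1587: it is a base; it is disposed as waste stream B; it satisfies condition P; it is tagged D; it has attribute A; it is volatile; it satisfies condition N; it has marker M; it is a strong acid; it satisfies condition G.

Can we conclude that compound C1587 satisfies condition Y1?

No

Forward chaining from the given facts derives: has marker C, meets criterion Q, requires a fume hood, has attribute E, satisfies condition H, meets criterion B, satisfies condition J, is in category L, is labeled, is inert, is in state P1, is aqueous.
Rules concluding "it satisfies condition Y1": R9 needs "it is hazardous"; R17 needs "it is corrosive" — none of these are established.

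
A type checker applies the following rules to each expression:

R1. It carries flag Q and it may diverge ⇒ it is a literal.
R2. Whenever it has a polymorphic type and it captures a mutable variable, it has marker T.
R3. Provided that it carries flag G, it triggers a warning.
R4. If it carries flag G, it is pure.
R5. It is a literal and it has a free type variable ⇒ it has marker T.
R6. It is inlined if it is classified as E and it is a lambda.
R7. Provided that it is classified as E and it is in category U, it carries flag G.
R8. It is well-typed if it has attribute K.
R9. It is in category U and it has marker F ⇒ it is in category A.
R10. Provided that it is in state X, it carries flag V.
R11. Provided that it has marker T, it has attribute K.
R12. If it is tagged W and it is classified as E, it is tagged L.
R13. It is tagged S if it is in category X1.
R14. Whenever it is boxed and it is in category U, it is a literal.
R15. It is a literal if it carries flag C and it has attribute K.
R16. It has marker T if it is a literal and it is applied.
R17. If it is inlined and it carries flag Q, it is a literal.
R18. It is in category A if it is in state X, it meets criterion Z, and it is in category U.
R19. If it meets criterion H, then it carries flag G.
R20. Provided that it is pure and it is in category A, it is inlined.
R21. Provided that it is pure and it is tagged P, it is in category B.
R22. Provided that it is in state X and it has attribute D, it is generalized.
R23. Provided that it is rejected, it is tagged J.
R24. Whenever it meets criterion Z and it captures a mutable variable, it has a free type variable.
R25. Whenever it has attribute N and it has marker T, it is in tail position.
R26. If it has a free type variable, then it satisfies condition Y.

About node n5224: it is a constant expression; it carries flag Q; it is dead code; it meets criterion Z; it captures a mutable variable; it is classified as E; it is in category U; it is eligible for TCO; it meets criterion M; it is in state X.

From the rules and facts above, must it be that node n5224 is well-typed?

Yes

By R7 (it is classified as E, it is in category U): it carries flag G.
By R18 (it is in state X, it meets criterion Z, it is in category U): it is in category A.
By R24 (it meets criterion Z, it captures a mutable variable): it has a free type variable.
By R4 (it carries flag G): it is pure.
By R20 (it is pure, it is in category A): it is inlined.
By R17 (it is inlined, it carries flag Q): it is a literal.
By R5 (it is a literal, it has a free type variable): it has marker T.
By R11 (it has marker T): it has attribute K.
By R8 (it has attribute K): it is well-typed.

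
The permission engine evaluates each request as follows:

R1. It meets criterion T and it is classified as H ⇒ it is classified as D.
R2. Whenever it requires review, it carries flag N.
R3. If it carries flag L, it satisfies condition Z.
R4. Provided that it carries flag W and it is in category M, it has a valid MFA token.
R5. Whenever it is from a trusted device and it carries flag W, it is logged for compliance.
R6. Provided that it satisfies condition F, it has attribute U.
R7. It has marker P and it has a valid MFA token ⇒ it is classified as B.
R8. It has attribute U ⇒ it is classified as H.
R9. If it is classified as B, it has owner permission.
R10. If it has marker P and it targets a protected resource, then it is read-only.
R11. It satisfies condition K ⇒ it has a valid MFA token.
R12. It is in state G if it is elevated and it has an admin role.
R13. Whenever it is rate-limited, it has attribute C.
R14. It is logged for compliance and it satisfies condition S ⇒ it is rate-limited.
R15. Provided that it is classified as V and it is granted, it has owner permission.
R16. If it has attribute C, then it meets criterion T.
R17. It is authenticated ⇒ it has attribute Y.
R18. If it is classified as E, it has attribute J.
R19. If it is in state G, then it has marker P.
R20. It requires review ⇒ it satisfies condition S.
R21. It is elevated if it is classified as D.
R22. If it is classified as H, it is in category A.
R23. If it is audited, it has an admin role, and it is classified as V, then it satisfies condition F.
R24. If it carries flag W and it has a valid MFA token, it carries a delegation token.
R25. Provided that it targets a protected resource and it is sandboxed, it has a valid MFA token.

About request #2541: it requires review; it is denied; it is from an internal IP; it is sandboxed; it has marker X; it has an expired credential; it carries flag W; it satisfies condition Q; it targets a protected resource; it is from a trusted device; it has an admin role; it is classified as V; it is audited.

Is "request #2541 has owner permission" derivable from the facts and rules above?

By R5 (it is from a trusted device, it carries flag W): it is logged for compliance.
By R20 (it requires review): it satisfies condition S.
By R23 (it is audited, it has an admin role, it is classified as V): it satisfies condition F.
By R25 (it targets a protected resource, it is sandboxed): it has a valid MFA token.
By R6 (it satisfies condition F): it has attribute U.
By R8 (it has attribute U): it is classified as H.
By R14 (it is logged for compliance, it satisfies condition S): it is rate-limited.
By R13 (it is rate-limited): it has attribute C.
By R16 (it has attribute C): it meets criterion T.
By R1 (it meets criterion T, it is classified as H): it is classified as D.
By R21 (it is classified as D): it is elevated.
By R12 (it is elevated, it has an admin role): it is in state G.
By R19 (it is in state G): it has marker P.
By R7 (it has marker P, it has a valid MFA token): it is classified as B.
By R9 (it is classified as B): it has owner permission.

Yes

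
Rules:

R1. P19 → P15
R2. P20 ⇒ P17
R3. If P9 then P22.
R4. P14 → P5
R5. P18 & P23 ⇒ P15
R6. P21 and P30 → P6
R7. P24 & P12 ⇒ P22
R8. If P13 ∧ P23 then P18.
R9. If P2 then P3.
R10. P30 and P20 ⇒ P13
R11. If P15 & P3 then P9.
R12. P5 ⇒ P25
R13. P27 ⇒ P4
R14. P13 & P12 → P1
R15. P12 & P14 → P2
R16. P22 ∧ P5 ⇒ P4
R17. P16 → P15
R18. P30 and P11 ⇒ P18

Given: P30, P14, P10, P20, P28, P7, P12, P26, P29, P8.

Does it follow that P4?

No

Forward chaining from the given facts derives: P17, P5, P13, P25, P1, P2, P3.
Rules concluding P4: R13 needs P27; R16 needs P22 — none of these are established.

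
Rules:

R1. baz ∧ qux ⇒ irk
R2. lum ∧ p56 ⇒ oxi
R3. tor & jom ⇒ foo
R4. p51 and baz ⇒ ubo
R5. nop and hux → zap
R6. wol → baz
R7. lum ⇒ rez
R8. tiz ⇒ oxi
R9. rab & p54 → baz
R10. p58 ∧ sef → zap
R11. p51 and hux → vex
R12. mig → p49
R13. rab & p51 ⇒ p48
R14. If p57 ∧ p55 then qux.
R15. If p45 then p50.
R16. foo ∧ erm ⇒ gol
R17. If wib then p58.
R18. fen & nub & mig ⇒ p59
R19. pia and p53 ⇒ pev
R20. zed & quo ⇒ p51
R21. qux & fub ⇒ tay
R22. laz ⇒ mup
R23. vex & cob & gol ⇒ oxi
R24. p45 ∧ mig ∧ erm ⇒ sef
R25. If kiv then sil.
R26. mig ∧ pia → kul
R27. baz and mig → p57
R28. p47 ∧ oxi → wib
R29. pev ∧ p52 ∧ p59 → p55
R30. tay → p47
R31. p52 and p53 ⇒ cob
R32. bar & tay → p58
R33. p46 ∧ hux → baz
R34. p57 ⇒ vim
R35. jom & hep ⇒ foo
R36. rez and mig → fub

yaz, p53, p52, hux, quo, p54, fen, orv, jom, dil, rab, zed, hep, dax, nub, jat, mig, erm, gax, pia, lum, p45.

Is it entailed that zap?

Yes

rez  (by R7: lum)
baz  (by R9: rab, p54)
p59  (by R18: fen, nub, mig)
pev  (by R19: pia, p53)
p51  (by R20: zed, quo)
sef  (by R24: p45, mig, erm)
p57  (by R27: baz, mig)
p55  (by R29: pev, p52, p59)
cob  (by R31: p52, p53)
foo  (by R35: jom, hep)
fub  (by R36: rez, mig)
vex  (by R11: p51, hux)
qux  (by R14: p57, p55)
gol  (by R16: foo, erm)
tay  (by R21: qux, fub)
oxi  (by R23: vex, cob, gol)
p47  (by R30: tay)
wib  (by R28: p47, oxi)
p58  (by R17: wib)
zap  (by R10: p58, sef)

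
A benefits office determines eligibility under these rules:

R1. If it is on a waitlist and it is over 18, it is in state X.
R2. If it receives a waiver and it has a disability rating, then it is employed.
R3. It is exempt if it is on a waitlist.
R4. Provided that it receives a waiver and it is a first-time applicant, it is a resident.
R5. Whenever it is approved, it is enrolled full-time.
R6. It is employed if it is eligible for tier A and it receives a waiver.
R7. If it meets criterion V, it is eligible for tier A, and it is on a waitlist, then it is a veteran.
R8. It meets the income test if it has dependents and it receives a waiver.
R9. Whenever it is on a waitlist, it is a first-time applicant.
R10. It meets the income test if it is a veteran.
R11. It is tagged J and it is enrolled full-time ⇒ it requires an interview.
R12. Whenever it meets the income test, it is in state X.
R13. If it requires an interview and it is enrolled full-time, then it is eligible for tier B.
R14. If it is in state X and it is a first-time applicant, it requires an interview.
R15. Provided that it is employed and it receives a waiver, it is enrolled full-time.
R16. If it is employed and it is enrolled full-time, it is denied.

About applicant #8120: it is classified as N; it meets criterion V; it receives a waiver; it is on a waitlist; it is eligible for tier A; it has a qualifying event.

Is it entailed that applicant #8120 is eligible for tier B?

Yes

By R6 (it is eligible for tier A, it receives a waiver): it is employed.
By R7 (it meets criterion V, it is eligible for tier A, it is on a waitlist): it is a veteran.
By R9 (it is on a waitlist): it is a first-time applicant.
By R10 (it is a veteran): it meets the income test.
By R12 (it meets the income test): it is in state X.
By R14 (it is in state X, it is a first-time applicant): it requires an interview.
By R15 (it is employed, it receives a waiver): it is enrolled full-time.
By R13 (it requires an interview, it is enrolled full-time): it is eligible for tier B.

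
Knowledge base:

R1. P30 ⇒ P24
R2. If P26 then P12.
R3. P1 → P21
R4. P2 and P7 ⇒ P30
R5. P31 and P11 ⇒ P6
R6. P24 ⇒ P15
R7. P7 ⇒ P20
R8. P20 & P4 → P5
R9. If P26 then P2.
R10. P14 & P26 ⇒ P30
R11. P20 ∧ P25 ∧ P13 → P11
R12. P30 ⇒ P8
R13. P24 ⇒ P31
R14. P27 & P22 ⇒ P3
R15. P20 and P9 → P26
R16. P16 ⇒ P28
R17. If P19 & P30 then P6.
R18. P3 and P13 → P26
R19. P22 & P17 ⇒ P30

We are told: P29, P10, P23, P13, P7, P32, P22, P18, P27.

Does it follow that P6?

Forward chaining from the given facts derives: P20, P3, P26, P12, P2, P30, P8, P24, P15, P31.
Rules concluding P6: R5 needs P11; R17 needs P19 — none of these are established.

No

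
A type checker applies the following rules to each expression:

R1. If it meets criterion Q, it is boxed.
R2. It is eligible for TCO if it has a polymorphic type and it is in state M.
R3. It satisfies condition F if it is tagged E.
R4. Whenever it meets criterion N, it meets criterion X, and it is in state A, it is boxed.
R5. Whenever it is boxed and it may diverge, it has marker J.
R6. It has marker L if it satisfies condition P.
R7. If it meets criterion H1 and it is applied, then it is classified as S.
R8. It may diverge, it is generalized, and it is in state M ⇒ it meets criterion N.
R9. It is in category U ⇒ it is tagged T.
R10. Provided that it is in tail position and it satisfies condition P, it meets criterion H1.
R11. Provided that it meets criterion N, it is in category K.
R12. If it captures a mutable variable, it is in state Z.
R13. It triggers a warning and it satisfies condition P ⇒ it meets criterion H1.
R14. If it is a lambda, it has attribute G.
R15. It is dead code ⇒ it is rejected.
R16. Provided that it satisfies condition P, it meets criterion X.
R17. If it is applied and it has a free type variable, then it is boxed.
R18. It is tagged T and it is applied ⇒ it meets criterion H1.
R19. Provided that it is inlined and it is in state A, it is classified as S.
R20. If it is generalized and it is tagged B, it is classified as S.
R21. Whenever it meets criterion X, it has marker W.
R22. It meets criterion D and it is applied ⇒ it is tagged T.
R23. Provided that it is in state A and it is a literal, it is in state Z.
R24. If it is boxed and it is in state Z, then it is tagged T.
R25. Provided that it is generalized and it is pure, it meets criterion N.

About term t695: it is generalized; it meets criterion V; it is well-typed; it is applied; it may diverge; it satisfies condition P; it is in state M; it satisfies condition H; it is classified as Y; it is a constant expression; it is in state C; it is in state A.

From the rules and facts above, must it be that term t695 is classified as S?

No

Forward chaining from the given facts derives: has marker L, meets criterion N, is in category K, meets criterion X, has marker W, is boxed, has marker J.
Rules concluding "it is classified as S": R7 needs "it meets criterion H1"; R19 needs "it is inlined"; R20 needs "it is tagged B" — none of these are established.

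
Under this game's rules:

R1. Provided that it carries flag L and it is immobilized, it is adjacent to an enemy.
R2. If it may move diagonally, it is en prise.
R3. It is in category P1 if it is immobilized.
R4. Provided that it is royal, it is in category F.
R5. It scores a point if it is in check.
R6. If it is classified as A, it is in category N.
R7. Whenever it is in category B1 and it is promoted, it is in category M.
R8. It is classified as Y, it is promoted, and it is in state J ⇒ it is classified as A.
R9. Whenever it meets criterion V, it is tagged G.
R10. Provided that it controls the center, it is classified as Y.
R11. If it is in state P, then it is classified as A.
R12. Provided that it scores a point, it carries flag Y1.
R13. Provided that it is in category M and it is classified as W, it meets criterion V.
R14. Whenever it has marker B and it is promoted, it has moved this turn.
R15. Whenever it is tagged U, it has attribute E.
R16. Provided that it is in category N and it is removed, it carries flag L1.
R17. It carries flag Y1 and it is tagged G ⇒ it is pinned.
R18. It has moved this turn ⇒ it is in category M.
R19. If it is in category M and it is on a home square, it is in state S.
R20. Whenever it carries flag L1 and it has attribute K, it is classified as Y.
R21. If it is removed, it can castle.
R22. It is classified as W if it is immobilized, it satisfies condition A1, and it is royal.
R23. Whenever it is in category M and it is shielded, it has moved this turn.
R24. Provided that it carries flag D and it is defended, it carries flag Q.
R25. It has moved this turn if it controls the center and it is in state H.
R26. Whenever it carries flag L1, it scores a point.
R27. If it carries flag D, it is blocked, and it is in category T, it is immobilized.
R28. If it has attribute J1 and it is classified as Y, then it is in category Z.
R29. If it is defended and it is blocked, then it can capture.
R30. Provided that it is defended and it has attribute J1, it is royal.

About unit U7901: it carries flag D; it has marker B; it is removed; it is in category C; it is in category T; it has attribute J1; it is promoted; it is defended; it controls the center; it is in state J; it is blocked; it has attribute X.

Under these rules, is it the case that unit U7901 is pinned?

No

Forward chaining from the given facts derives: is classified as Y, has moved this turn, is in category M, can castle, carries flag Q, is immobilized, is in category Z, can capture, is royal, is in category P1, is in category F, is classified as A, is in category N, carries flag L1, scores a point, carries flag Y1.
The only rule concluding "it is pinned" is R17, which needs "it is tagged G"; that is never established.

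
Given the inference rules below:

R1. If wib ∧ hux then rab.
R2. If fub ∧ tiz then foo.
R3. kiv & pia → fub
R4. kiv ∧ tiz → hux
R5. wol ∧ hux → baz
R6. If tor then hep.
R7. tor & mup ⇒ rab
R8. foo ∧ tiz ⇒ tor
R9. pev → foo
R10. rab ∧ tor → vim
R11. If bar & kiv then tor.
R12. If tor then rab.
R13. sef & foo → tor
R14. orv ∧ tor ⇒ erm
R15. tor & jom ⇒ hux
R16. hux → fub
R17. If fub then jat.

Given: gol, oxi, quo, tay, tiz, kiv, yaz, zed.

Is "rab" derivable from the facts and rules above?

Yes

hux  (by R4: kiv, tiz)
fub  (by R16: hux)
foo  (by R2: fub, tiz)
tor  (by R8: foo, tiz)
rab  (by R12: tor)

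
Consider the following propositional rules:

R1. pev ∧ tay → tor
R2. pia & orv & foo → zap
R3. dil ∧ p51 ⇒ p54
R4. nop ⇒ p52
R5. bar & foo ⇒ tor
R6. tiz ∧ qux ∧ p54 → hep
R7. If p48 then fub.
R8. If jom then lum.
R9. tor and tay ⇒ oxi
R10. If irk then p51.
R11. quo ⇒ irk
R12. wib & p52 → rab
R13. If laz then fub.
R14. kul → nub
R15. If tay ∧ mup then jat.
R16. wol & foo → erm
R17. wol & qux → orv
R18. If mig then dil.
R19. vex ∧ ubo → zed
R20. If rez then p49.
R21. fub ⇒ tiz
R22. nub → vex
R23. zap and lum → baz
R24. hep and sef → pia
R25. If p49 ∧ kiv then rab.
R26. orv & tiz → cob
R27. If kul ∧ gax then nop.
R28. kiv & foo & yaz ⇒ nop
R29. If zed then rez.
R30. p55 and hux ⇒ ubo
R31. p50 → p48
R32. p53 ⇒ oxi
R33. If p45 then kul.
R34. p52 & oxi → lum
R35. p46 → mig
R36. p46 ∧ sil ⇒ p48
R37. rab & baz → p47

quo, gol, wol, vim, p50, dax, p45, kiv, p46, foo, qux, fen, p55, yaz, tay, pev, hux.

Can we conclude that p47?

Forward chaining from the given facts derives: tor, oxi, irk, erm, orv, nop, ubo, p48, kul, mig, p52, fub, p51, nub, dil, tiz, vex, cob, lum, p54, hep, zed, rez, p49, rab.
The only rule concluding p47 is R37, which needs baz; that is never established.

No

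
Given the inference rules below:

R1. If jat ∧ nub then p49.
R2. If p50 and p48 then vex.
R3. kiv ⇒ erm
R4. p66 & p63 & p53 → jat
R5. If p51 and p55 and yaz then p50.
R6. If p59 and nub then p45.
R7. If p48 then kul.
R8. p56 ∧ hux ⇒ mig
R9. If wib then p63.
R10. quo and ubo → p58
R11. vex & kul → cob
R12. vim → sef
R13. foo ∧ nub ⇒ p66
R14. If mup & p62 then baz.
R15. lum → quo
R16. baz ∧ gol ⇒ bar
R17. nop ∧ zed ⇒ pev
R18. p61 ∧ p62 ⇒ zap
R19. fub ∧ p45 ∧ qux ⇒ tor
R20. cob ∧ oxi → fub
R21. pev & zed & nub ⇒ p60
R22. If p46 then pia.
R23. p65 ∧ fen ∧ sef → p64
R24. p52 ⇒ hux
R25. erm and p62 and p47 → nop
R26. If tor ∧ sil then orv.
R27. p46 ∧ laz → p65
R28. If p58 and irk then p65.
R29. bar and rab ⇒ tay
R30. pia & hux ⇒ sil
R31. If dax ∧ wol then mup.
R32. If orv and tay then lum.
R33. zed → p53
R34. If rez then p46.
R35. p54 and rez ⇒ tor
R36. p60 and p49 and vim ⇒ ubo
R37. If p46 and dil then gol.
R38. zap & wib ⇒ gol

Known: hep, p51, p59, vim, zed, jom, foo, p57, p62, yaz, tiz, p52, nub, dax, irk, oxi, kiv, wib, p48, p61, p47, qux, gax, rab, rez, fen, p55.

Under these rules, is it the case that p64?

Forward chaining from the given facts derives: erm, p50, p45, kul, p63, sef, p66, zap, hux, nop, p53, p46, gol, vex, jat, cob, pev, fub, p60, pia, sil, p49, tor, orv, ubo.
The only rule concluding p64 is R23, which needs p65; that is never established.

No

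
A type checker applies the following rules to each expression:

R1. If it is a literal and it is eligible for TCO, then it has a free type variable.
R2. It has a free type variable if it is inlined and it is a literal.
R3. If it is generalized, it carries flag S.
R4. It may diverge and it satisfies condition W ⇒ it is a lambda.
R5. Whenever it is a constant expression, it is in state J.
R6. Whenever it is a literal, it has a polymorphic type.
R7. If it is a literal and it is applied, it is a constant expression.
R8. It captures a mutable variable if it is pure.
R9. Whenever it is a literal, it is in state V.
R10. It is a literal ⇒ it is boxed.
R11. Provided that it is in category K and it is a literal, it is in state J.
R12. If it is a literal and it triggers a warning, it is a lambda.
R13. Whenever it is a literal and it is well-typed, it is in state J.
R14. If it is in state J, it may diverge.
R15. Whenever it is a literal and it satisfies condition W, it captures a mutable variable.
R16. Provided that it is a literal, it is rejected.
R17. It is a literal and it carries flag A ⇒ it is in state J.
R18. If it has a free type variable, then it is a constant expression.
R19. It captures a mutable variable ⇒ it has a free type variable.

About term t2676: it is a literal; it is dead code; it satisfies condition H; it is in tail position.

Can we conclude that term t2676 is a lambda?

Forward chaining from the given facts derives: has a polymorphic type, is in state V, is boxed, is rejected.
Rules concluding "it is a lambda": R4 needs "it may diverge"; R12 needs "it triggers a warning" — none of these are established.

No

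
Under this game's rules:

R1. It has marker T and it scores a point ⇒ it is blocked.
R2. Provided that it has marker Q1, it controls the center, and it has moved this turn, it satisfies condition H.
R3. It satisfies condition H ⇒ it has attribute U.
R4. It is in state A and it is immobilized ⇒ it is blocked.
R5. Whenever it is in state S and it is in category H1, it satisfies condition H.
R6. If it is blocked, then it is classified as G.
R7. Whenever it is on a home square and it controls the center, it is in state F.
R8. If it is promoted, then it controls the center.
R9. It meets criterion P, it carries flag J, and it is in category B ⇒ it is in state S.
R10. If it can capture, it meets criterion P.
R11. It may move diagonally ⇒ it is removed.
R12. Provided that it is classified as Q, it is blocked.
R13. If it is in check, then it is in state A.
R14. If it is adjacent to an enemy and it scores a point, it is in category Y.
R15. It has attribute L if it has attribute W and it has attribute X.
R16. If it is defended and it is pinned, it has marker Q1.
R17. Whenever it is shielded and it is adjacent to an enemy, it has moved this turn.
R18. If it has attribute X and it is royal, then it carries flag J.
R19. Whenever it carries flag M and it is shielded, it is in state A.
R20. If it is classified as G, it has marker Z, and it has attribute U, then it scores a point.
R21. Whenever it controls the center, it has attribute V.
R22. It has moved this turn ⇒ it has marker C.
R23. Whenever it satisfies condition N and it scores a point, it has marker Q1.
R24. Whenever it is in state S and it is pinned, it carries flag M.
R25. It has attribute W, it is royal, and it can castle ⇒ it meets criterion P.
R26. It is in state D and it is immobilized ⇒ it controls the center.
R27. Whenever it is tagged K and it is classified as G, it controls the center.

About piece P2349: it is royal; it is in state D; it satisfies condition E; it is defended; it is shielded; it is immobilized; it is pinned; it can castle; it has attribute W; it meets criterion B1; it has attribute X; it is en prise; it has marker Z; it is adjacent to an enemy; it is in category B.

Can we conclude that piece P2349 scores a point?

By R16 (it is defended, it is pinned): it has marker Q1.
By R17 (it is shielded, it is adjacent to an enemy): it has moved this turn.
By R18 (it has attribute X, it is royal): it carries flag J.
By R25 (it has attribute W, it is royal, it can castle): it meets criterion P.
By R26 (it is in state D, it is immobilized): it controls the center.
By R2 (it has marker Q1, it controls the center, it has moved this turn): it satisfies condition H.
By R3 (it satisfies condition H): it has attribute U.
By R9 (it meets criterion P, it carries flag J, it is in category B): it is in state S.
By R24 (it is in state S, it is pinned): it carries flag M.
By R19 (it carries flag M, it is shielded): it is in state A.
By R4 (it is in state A, it is immobilized): it is blocked.
By R6 (it is blocked): it is classified as G.
By R20 (it is classified as G, it has marker Z, it has attribute U): it scores a point.

Yes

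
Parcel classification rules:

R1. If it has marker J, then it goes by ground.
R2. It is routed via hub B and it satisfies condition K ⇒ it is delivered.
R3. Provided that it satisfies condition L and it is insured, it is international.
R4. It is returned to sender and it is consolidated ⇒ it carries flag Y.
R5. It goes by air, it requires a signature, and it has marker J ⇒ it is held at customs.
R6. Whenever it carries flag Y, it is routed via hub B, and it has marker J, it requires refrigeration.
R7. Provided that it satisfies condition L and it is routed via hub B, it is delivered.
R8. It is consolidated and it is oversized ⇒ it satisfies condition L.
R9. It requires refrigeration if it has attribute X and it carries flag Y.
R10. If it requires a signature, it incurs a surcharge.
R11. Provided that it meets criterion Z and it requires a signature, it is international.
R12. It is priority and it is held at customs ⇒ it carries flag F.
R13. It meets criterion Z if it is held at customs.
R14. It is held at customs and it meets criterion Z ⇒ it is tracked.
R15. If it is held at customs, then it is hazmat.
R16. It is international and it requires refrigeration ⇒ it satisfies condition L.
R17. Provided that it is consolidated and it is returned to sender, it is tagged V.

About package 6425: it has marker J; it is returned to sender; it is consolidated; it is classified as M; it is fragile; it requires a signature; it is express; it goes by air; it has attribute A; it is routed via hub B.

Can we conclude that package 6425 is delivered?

By R4 (it is returned to sender, it is consolidated): it carries flag Y.
By R5 (it goes by air, it requires a signature, it has marker J): it is held at customs.
By R6 (it carries flag Y, it is routed via hub B, it has marker J): it requires refrigeration.
By R13 (it is held at customs): it meets criterion Z.
By R11 (it meets criterion Z, it requires a signature): it is international.
By R16 (it is international, it requires refrigeration): it satisfies condition L.
By R7 (it satisfies condition L, it is routed via hub B): it is delivered.

Yes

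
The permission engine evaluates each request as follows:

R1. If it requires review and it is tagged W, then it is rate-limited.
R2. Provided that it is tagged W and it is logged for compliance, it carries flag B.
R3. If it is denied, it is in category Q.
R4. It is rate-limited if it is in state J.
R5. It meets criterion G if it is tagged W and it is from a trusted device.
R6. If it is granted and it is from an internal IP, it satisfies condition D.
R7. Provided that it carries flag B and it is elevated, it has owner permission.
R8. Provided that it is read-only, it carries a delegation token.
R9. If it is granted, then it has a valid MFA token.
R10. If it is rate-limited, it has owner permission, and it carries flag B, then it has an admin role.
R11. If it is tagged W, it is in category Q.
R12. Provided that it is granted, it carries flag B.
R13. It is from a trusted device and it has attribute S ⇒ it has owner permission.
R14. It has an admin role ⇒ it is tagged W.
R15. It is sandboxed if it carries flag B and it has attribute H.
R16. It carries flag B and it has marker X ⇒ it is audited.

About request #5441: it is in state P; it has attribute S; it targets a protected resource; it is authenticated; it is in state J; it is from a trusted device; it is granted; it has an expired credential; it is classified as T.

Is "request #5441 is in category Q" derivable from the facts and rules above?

By R4 (it is in state J): it is rate-limited.
By R12 (it is granted): it carries flag B.
By R13 (it is from a trusted device, it has attribute S): it has owner permission.
By R10 (it is rate-limited, it has owner permission, it carries flag B): it has an admin role.
By R14 (it has an admin role): it is tagged W.
By R11 (it is tagged W): it is in category Q.

Yes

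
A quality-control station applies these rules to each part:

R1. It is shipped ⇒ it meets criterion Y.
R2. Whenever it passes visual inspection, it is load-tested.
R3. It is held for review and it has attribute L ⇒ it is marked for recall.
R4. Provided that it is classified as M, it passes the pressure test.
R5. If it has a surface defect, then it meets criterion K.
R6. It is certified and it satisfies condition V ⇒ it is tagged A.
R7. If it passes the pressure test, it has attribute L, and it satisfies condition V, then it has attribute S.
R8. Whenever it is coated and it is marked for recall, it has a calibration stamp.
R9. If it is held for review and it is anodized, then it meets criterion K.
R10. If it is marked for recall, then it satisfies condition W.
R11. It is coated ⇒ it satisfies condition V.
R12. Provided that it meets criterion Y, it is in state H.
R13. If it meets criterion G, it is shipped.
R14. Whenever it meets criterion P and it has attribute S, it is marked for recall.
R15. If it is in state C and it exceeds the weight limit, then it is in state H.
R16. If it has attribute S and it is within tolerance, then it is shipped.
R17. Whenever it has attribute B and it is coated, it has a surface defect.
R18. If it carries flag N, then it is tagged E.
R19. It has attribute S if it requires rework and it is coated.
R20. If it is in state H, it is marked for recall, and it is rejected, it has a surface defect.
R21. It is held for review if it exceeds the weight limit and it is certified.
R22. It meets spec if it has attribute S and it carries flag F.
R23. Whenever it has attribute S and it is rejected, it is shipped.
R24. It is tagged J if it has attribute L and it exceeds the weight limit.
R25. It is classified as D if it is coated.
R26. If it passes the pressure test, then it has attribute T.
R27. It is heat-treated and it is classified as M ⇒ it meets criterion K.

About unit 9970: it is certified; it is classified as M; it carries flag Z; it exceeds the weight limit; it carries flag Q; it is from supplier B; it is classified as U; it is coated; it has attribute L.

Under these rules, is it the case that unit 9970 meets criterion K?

Forward chaining from the given facts derives: passes the pressure test, satisfies condition V, is held for review, is tagged J, is classified as D, has attribute T, is marked for recall, is tagged A, has attribute S, has a calibration stamp, satisfies condition W.
Rules concluding "it meets criterion K": R5 needs "it has a surface defect"; R9 needs "it is anodized"; R27 needs "it is heat-treated" — none of these are established.

No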